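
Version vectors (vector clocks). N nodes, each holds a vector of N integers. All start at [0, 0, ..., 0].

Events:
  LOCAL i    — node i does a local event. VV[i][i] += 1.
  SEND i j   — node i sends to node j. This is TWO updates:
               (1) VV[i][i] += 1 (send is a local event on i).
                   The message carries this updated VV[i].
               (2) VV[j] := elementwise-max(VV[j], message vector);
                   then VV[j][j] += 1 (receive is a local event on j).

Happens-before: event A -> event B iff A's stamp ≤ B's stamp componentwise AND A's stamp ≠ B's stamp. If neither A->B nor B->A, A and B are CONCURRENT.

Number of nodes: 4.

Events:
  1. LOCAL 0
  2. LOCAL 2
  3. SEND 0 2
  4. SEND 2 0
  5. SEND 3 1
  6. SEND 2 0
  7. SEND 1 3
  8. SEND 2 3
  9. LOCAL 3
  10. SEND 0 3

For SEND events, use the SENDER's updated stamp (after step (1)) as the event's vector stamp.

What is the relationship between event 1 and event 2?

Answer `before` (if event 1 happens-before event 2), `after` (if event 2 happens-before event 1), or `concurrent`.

Answer: concurrent

Derivation:
Initial: VV[0]=[0, 0, 0, 0]
Initial: VV[1]=[0, 0, 0, 0]
Initial: VV[2]=[0, 0, 0, 0]
Initial: VV[3]=[0, 0, 0, 0]
Event 1: LOCAL 0: VV[0][0]++ -> VV[0]=[1, 0, 0, 0]
Event 2: LOCAL 2: VV[2][2]++ -> VV[2]=[0, 0, 1, 0]
Event 3: SEND 0->2: VV[0][0]++ -> VV[0]=[2, 0, 0, 0], msg_vec=[2, 0, 0, 0]; VV[2]=max(VV[2],msg_vec) then VV[2][2]++ -> VV[2]=[2, 0, 2, 0]
Event 4: SEND 2->0: VV[2][2]++ -> VV[2]=[2, 0, 3, 0], msg_vec=[2, 0, 3, 0]; VV[0]=max(VV[0],msg_vec) then VV[0][0]++ -> VV[0]=[3, 0, 3, 0]
Event 5: SEND 3->1: VV[3][3]++ -> VV[3]=[0, 0, 0, 1], msg_vec=[0, 0, 0, 1]; VV[1]=max(VV[1],msg_vec) then VV[1][1]++ -> VV[1]=[0, 1, 0, 1]
Event 6: SEND 2->0: VV[2][2]++ -> VV[2]=[2, 0, 4, 0], msg_vec=[2, 0, 4, 0]; VV[0]=max(VV[0],msg_vec) then VV[0][0]++ -> VV[0]=[4, 0, 4, 0]
Event 7: SEND 1->3: VV[1][1]++ -> VV[1]=[0, 2, 0, 1], msg_vec=[0, 2, 0, 1]; VV[3]=max(VV[3],msg_vec) then VV[3][3]++ -> VV[3]=[0, 2, 0, 2]
Event 8: SEND 2->3: VV[2][2]++ -> VV[2]=[2, 0, 5, 0], msg_vec=[2, 0, 5, 0]; VV[3]=max(VV[3],msg_vec) then VV[3][3]++ -> VV[3]=[2, 2, 5, 3]
Event 9: LOCAL 3: VV[3][3]++ -> VV[3]=[2, 2, 5, 4]
Event 10: SEND 0->3: VV[0][0]++ -> VV[0]=[5, 0, 4, 0], msg_vec=[5, 0, 4, 0]; VV[3]=max(VV[3],msg_vec) then VV[3][3]++ -> VV[3]=[5, 2, 5, 5]
Event 1 stamp: [1, 0, 0, 0]
Event 2 stamp: [0, 0, 1, 0]
[1, 0, 0, 0] <= [0, 0, 1, 0]? False
[0, 0, 1, 0] <= [1, 0, 0, 0]? False
Relation: concurrent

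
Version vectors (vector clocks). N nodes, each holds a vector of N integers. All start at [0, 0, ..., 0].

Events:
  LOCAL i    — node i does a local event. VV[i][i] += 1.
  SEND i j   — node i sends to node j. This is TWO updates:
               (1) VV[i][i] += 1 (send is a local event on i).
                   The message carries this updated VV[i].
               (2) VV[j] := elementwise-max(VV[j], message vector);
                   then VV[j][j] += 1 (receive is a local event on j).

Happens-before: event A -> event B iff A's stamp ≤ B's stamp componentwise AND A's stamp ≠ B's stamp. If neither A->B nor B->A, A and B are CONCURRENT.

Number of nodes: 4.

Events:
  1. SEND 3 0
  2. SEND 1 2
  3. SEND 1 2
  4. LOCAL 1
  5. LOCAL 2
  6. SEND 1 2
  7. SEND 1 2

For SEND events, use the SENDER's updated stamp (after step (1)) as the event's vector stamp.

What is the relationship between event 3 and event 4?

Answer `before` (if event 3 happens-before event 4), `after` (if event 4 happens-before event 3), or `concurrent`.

Answer: before

Derivation:
Initial: VV[0]=[0, 0, 0, 0]
Initial: VV[1]=[0, 0, 0, 0]
Initial: VV[2]=[0, 0, 0, 0]
Initial: VV[3]=[0, 0, 0, 0]
Event 1: SEND 3->0: VV[3][3]++ -> VV[3]=[0, 0, 0, 1], msg_vec=[0, 0, 0, 1]; VV[0]=max(VV[0],msg_vec) then VV[0][0]++ -> VV[0]=[1, 0, 0, 1]
Event 2: SEND 1->2: VV[1][1]++ -> VV[1]=[0, 1, 0, 0], msg_vec=[0, 1, 0, 0]; VV[2]=max(VV[2],msg_vec) then VV[2][2]++ -> VV[2]=[0, 1, 1, 0]
Event 3: SEND 1->2: VV[1][1]++ -> VV[1]=[0, 2, 0, 0], msg_vec=[0, 2, 0, 0]; VV[2]=max(VV[2],msg_vec) then VV[2][2]++ -> VV[2]=[0, 2, 2, 0]
Event 4: LOCAL 1: VV[1][1]++ -> VV[1]=[0, 3, 0, 0]
Event 5: LOCAL 2: VV[2][2]++ -> VV[2]=[0, 2, 3, 0]
Event 6: SEND 1->2: VV[1][1]++ -> VV[1]=[0, 4, 0, 0], msg_vec=[0, 4, 0, 0]; VV[2]=max(VV[2],msg_vec) then VV[2][2]++ -> VV[2]=[0, 4, 4, 0]
Event 7: SEND 1->2: VV[1][1]++ -> VV[1]=[0, 5, 0, 0], msg_vec=[0, 5, 0, 0]; VV[2]=max(VV[2],msg_vec) then VV[2][2]++ -> VV[2]=[0, 5, 5, 0]
Event 3 stamp: [0, 2, 0, 0]
Event 4 stamp: [0, 3, 0, 0]
[0, 2, 0, 0] <= [0, 3, 0, 0]? True
[0, 3, 0, 0] <= [0, 2, 0, 0]? False
Relation: before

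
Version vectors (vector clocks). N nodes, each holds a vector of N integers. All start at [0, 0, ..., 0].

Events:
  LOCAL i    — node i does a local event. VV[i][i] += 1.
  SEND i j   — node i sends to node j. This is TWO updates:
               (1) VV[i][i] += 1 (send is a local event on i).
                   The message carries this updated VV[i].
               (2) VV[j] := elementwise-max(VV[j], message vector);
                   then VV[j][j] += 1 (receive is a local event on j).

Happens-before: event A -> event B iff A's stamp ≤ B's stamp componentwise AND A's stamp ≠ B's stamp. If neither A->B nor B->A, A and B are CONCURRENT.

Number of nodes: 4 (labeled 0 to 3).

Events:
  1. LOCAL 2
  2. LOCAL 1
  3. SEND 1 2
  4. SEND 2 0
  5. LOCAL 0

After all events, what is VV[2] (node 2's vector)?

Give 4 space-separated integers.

Initial: VV[0]=[0, 0, 0, 0]
Initial: VV[1]=[0, 0, 0, 0]
Initial: VV[2]=[0, 0, 0, 0]
Initial: VV[3]=[0, 0, 0, 0]
Event 1: LOCAL 2: VV[2][2]++ -> VV[2]=[0, 0, 1, 0]
Event 2: LOCAL 1: VV[1][1]++ -> VV[1]=[0, 1, 0, 0]
Event 3: SEND 1->2: VV[1][1]++ -> VV[1]=[0, 2, 0, 0], msg_vec=[0, 2, 0, 0]; VV[2]=max(VV[2],msg_vec) then VV[2][2]++ -> VV[2]=[0, 2, 2, 0]
Event 4: SEND 2->0: VV[2][2]++ -> VV[2]=[0, 2, 3, 0], msg_vec=[0, 2, 3, 0]; VV[0]=max(VV[0],msg_vec) then VV[0][0]++ -> VV[0]=[1, 2, 3, 0]
Event 5: LOCAL 0: VV[0][0]++ -> VV[0]=[2, 2, 3, 0]
Final vectors: VV[0]=[2, 2, 3, 0]; VV[1]=[0, 2, 0, 0]; VV[2]=[0, 2, 3, 0]; VV[3]=[0, 0, 0, 0]

Answer: 0 2 3 0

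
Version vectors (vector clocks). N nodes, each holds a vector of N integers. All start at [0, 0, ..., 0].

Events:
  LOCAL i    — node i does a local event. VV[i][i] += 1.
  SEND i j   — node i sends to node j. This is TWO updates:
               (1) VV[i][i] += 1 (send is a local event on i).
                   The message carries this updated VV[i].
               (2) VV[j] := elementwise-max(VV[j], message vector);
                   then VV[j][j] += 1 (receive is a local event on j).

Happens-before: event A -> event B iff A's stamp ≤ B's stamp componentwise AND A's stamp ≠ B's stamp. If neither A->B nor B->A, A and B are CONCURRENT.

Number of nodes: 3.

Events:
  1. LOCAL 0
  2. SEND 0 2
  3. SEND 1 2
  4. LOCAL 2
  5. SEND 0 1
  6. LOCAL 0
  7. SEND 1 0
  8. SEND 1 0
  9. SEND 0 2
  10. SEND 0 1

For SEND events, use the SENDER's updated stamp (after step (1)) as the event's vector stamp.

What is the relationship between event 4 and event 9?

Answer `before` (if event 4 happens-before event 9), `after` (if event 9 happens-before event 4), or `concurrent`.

Answer: concurrent

Derivation:
Initial: VV[0]=[0, 0, 0]
Initial: VV[1]=[0, 0, 0]
Initial: VV[2]=[0, 0, 0]
Event 1: LOCAL 0: VV[0][0]++ -> VV[0]=[1, 0, 0]
Event 2: SEND 0->2: VV[0][0]++ -> VV[0]=[2, 0, 0], msg_vec=[2, 0, 0]; VV[2]=max(VV[2],msg_vec) then VV[2][2]++ -> VV[2]=[2, 0, 1]
Event 3: SEND 1->2: VV[1][1]++ -> VV[1]=[0, 1, 0], msg_vec=[0, 1, 0]; VV[2]=max(VV[2],msg_vec) then VV[2][2]++ -> VV[2]=[2, 1, 2]
Event 4: LOCAL 2: VV[2][2]++ -> VV[2]=[2, 1, 3]
Event 5: SEND 0->1: VV[0][0]++ -> VV[0]=[3, 0, 0], msg_vec=[3, 0, 0]; VV[1]=max(VV[1],msg_vec) then VV[1][1]++ -> VV[1]=[3, 2, 0]
Event 6: LOCAL 0: VV[0][0]++ -> VV[0]=[4, 0, 0]
Event 7: SEND 1->0: VV[1][1]++ -> VV[1]=[3, 3, 0], msg_vec=[3, 3, 0]; VV[0]=max(VV[0],msg_vec) then VV[0][0]++ -> VV[0]=[5, 3, 0]
Event 8: SEND 1->0: VV[1][1]++ -> VV[1]=[3, 4, 0], msg_vec=[3, 4, 0]; VV[0]=max(VV[0],msg_vec) then VV[0][0]++ -> VV[0]=[6, 4, 0]
Event 9: SEND 0->2: VV[0][0]++ -> VV[0]=[7, 4, 0], msg_vec=[7, 4, 0]; VV[2]=max(VV[2],msg_vec) then VV[2][2]++ -> VV[2]=[7, 4, 4]
Event 10: SEND 0->1: VV[0][0]++ -> VV[0]=[8, 4, 0], msg_vec=[8, 4, 0]; VV[1]=max(VV[1],msg_vec) then VV[1][1]++ -> VV[1]=[8, 5, 0]
Event 4 stamp: [2, 1, 3]
Event 9 stamp: [7, 4, 0]
[2, 1, 3] <= [7, 4, 0]? False
[7, 4, 0] <= [2, 1, 3]? False
Relation: concurrent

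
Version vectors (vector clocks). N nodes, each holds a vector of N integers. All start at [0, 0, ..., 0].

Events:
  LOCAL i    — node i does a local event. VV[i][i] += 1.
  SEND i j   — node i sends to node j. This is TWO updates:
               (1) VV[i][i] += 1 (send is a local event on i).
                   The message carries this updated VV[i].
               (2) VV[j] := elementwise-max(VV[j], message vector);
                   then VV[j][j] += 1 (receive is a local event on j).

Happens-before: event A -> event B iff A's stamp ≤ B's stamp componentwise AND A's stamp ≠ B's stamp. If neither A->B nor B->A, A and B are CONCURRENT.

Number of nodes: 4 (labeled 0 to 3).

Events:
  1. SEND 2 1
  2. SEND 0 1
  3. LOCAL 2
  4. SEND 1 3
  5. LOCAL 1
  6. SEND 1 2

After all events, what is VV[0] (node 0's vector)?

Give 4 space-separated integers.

Answer: 1 0 0 0

Derivation:
Initial: VV[0]=[0, 0, 0, 0]
Initial: VV[1]=[0, 0, 0, 0]
Initial: VV[2]=[0, 0, 0, 0]
Initial: VV[3]=[0, 0, 0, 0]
Event 1: SEND 2->1: VV[2][2]++ -> VV[2]=[0, 0, 1, 0], msg_vec=[0, 0, 1, 0]; VV[1]=max(VV[1],msg_vec) then VV[1][1]++ -> VV[1]=[0, 1, 1, 0]
Event 2: SEND 0->1: VV[0][0]++ -> VV[0]=[1, 0, 0, 0], msg_vec=[1, 0, 0, 0]; VV[1]=max(VV[1],msg_vec) then VV[1][1]++ -> VV[1]=[1, 2, 1, 0]
Event 3: LOCAL 2: VV[2][2]++ -> VV[2]=[0, 0, 2, 0]
Event 4: SEND 1->3: VV[1][1]++ -> VV[1]=[1, 3, 1, 0], msg_vec=[1, 3, 1, 0]; VV[3]=max(VV[3],msg_vec) then VV[3][3]++ -> VV[3]=[1, 3, 1, 1]
Event 5: LOCAL 1: VV[1][1]++ -> VV[1]=[1, 4, 1, 0]
Event 6: SEND 1->2: VV[1][1]++ -> VV[1]=[1, 5, 1, 0], msg_vec=[1, 5, 1, 0]; VV[2]=max(VV[2],msg_vec) then VV[2][2]++ -> VV[2]=[1, 5, 3, 0]
Final vectors: VV[0]=[1, 0, 0, 0]; VV[1]=[1, 5, 1, 0]; VV[2]=[1, 5, 3, 0]; VV[3]=[1, 3, 1, 1]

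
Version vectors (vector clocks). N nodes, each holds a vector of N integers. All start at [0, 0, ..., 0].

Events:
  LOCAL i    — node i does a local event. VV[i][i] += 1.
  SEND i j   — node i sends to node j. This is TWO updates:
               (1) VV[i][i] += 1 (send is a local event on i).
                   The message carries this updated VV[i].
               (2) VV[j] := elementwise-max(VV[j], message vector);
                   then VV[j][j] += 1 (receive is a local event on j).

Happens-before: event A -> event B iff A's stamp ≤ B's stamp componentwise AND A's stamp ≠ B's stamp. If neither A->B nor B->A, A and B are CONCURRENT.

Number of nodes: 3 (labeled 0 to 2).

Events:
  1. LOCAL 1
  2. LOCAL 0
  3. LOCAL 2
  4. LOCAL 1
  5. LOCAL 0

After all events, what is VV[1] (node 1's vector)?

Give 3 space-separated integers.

Initial: VV[0]=[0, 0, 0]
Initial: VV[1]=[0, 0, 0]
Initial: VV[2]=[0, 0, 0]
Event 1: LOCAL 1: VV[1][1]++ -> VV[1]=[0, 1, 0]
Event 2: LOCAL 0: VV[0][0]++ -> VV[0]=[1, 0, 0]
Event 3: LOCAL 2: VV[2][2]++ -> VV[2]=[0, 0, 1]
Event 4: LOCAL 1: VV[1][1]++ -> VV[1]=[0, 2, 0]
Event 5: LOCAL 0: VV[0][0]++ -> VV[0]=[2, 0, 0]
Final vectors: VV[0]=[2, 0, 0]; VV[1]=[0, 2, 0]; VV[2]=[0, 0, 1]

Answer: 0 2 0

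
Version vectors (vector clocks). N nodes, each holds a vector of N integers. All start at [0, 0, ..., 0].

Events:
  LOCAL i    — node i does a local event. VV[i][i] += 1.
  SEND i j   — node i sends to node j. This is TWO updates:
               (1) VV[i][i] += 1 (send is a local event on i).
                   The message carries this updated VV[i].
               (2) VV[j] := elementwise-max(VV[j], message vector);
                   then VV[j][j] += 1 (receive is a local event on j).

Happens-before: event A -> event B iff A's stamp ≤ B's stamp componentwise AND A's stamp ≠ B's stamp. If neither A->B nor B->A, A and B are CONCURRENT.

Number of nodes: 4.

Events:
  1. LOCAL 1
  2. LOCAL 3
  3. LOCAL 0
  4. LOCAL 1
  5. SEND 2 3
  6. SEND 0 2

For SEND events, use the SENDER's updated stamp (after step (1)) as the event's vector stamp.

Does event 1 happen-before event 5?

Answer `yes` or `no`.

Answer: no

Derivation:
Initial: VV[0]=[0, 0, 0, 0]
Initial: VV[1]=[0, 0, 0, 0]
Initial: VV[2]=[0, 0, 0, 0]
Initial: VV[3]=[0, 0, 0, 0]
Event 1: LOCAL 1: VV[1][1]++ -> VV[1]=[0, 1, 0, 0]
Event 2: LOCAL 3: VV[3][3]++ -> VV[3]=[0, 0, 0, 1]
Event 3: LOCAL 0: VV[0][0]++ -> VV[0]=[1, 0, 0, 0]
Event 4: LOCAL 1: VV[1][1]++ -> VV[1]=[0, 2, 0, 0]
Event 5: SEND 2->3: VV[2][2]++ -> VV[2]=[0, 0, 1, 0], msg_vec=[0, 0, 1, 0]; VV[3]=max(VV[3],msg_vec) then VV[3][3]++ -> VV[3]=[0, 0, 1, 2]
Event 6: SEND 0->2: VV[0][0]++ -> VV[0]=[2, 0, 0, 0], msg_vec=[2, 0, 0, 0]; VV[2]=max(VV[2],msg_vec) then VV[2][2]++ -> VV[2]=[2, 0, 2, 0]
Event 1 stamp: [0, 1, 0, 0]
Event 5 stamp: [0, 0, 1, 0]
[0, 1, 0, 0] <= [0, 0, 1, 0]? False. Equal? False. Happens-before: False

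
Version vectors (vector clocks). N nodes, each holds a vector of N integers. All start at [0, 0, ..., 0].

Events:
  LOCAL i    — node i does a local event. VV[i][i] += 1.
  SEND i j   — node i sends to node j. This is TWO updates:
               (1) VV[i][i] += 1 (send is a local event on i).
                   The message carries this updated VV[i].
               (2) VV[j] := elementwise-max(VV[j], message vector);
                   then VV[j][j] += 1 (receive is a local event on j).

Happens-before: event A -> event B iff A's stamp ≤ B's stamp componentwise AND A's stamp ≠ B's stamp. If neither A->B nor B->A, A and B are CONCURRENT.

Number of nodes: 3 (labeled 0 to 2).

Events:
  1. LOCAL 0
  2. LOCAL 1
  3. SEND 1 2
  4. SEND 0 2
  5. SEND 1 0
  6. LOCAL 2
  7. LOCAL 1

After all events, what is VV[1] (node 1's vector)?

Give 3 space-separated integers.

Answer: 0 4 0

Derivation:
Initial: VV[0]=[0, 0, 0]
Initial: VV[1]=[0, 0, 0]
Initial: VV[2]=[0, 0, 0]
Event 1: LOCAL 0: VV[0][0]++ -> VV[0]=[1, 0, 0]
Event 2: LOCAL 1: VV[1][1]++ -> VV[1]=[0, 1, 0]
Event 3: SEND 1->2: VV[1][1]++ -> VV[1]=[0, 2, 0], msg_vec=[0, 2, 0]; VV[2]=max(VV[2],msg_vec) then VV[2][2]++ -> VV[2]=[0, 2, 1]
Event 4: SEND 0->2: VV[0][0]++ -> VV[0]=[2, 0, 0], msg_vec=[2, 0, 0]; VV[2]=max(VV[2],msg_vec) then VV[2][2]++ -> VV[2]=[2, 2, 2]
Event 5: SEND 1->0: VV[1][1]++ -> VV[1]=[0, 3, 0], msg_vec=[0, 3, 0]; VV[0]=max(VV[0],msg_vec) then VV[0][0]++ -> VV[0]=[3, 3, 0]
Event 6: LOCAL 2: VV[2][2]++ -> VV[2]=[2, 2, 3]
Event 7: LOCAL 1: VV[1][1]++ -> VV[1]=[0, 4, 0]
Final vectors: VV[0]=[3, 3, 0]; VV[1]=[0, 4, 0]; VV[2]=[2, 2, 3]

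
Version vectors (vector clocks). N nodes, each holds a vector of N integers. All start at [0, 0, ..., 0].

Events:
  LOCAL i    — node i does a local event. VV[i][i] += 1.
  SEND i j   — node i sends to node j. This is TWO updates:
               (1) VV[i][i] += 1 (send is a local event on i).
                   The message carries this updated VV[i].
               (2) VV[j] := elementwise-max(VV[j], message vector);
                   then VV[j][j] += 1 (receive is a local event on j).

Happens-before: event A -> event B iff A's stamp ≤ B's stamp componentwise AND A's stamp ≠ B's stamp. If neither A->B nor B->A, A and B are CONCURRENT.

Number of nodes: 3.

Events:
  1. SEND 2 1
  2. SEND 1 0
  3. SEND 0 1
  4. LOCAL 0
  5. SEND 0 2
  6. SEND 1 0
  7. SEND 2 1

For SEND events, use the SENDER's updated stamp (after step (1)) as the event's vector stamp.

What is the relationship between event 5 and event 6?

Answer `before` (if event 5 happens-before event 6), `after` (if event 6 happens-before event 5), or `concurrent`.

Answer: concurrent

Derivation:
Initial: VV[0]=[0, 0, 0]
Initial: VV[1]=[0, 0, 0]
Initial: VV[2]=[0, 0, 0]
Event 1: SEND 2->1: VV[2][2]++ -> VV[2]=[0, 0, 1], msg_vec=[0, 0, 1]; VV[1]=max(VV[1],msg_vec) then VV[1][1]++ -> VV[1]=[0, 1, 1]
Event 2: SEND 1->0: VV[1][1]++ -> VV[1]=[0, 2, 1], msg_vec=[0, 2, 1]; VV[0]=max(VV[0],msg_vec) then VV[0][0]++ -> VV[0]=[1, 2, 1]
Event 3: SEND 0->1: VV[0][0]++ -> VV[0]=[2, 2, 1], msg_vec=[2, 2, 1]; VV[1]=max(VV[1],msg_vec) then VV[1][1]++ -> VV[1]=[2, 3, 1]
Event 4: LOCAL 0: VV[0][0]++ -> VV[0]=[3, 2, 1]
Event 5: SEND 0->2: VV[0][0]++ -> VV[0]=[4, 2, 1], msg_vec=[4, 2, 1]; VV[2]=max(VV[2],msg_vec) then VV[2][2]++ -> VV[2]=[4, 2, 2]
Event 6: SEND 1->0: VV[1][1]++ -> VV[1]=[2, 4, 1], msg_vec=[2, 4, 1]; VV[0]=max(VV[0],msg_vec) then VV[0][0]++ -> VV[0]=[5, 4, 1]
Event 7: SEND 2->1: VV[2][2]++ -> VV[2]=[4, 2, 3], msg_vec=[4, 2, 3]; VV[1]=max(VV[1],msg_vec) then VV[1][1]++ -> VV[1]=[4, 5, 3]
Event 5 stamp: [4, 2, 1]
Event 6 stamp: [2, 4, 1]
[4, 2, 1] <= [2, 4, 1]? False
[2, 4, 1] <= [4, 2, 1]? False
Relation: concurrent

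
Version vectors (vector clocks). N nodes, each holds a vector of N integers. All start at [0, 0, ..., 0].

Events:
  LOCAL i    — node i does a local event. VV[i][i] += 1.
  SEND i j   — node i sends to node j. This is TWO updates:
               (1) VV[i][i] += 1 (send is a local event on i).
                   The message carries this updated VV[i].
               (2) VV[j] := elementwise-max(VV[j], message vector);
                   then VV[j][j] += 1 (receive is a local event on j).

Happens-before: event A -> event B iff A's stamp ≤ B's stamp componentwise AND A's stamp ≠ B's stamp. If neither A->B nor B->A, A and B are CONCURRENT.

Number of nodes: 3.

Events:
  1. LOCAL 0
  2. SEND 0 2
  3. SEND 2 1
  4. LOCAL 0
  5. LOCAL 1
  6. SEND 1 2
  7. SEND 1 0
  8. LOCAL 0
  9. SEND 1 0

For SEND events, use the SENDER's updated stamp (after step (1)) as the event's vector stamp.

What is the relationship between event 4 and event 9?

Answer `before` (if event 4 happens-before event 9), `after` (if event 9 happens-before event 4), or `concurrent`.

Initial: VV[0]=[0, 0, 0]
Initial: VV[1]=[0, 0, 0]
Initial: VV[2]=[0, 0, 0]
Event 1: LOCAL 0: VV[0][0]++ -> VV[0]=[1, 0, 0]
Event 2: SEND 0->2: VV[0][0]++ -> VV[0]=[2, 0, 0], msg_vec=[2, 0, 0]; VV[2]=max(VV[2],msg_vec) then VV[2][2]++ -> VV[2]=[2, 0, 1]
Event 3: SEND 2->1: VV[2][2]++ -> VV[2]=[2, 0, 2], msg_vec=[2, 0, 2]; VV[1]=max(VV[1],msg_vec) then VV[1][1]++ -> VV[1]=[2, 1, 2]
Event 4: LOCAL 0: VV[0][0]++ -> VV[0]=[3, 0, 0]
Event 5: LOCAL 1: VV[1][1]++ -> VV[1]=[2, 2, 2]
Event 6: SEND 1->2: VV[1][1]++ -> VV[1]=[2, 3, 2], msg_vec=[2, 3, 2]; VV[2]=max(VV[2],msg_vec) then VV[2][2]++ -> VV[2]=[2, 3, 3]
Event 7: SEND 1->0: VV[1][1]++ -> VV[1]=[2, 4, 2], msg_vec=[2, 4, 2]; VV[0]=max(VV[0],msg_vec) then VV[0][0]++ -> VV[0]=[4, 4, 2]
Event 8: LOCAL 0: VV[0][0]++ -> VV[0]=[5, 4, 2]
Event 9: SEND 1->0: VV[1][1]++ -> VV[1]=[2, 5, 2], msg_vec=[2, 5, 2]; VV[0]=max(VV[0],msg_vec) then VV[0][0]++ -> VV[0]=[6, 5, 2]
Event 4 stamp: [3, 0, 0]
Event 9 stamp: [2, 5, 2]
[3, 0, 0] <= [2, 5, 2]? False
[2, 5, 2] <= [3, 0, 0]? False
Relation: concurrent

Answer: concurrent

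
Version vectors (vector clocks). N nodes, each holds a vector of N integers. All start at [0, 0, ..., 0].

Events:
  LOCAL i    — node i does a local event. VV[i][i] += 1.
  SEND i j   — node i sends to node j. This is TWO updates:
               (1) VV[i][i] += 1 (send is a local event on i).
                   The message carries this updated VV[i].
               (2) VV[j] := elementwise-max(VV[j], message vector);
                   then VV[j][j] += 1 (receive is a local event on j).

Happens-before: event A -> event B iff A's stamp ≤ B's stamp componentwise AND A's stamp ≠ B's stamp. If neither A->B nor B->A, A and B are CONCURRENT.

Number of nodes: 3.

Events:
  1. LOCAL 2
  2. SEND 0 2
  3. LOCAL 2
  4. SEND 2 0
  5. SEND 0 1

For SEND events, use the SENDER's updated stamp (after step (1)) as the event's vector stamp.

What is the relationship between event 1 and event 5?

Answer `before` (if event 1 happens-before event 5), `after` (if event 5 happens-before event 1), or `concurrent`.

Answer: before

Derivation:
Initial: VV[0]=[0, 0, 0]
Initial: VV[1]=[0, 0, 0]
Initial: VV[2]=[0, 0, 0]
Event 1: LOCAL 2: VV[2][2]++ -> VV[2]=[0, 0, 1]
Event 2: SEND 0->2: VV[0][0]++ -> VV[0]=[1, 0, 0], msg_vec=[1, 0, 0]; VV[2]=max(VV[2],msg_vec) then VV[2][2]++ -> VV[2]=[1, 0, 2]
Event 3: LOCAL 2: VV[2][2]++ -> VV[2]=[1, 0, 3]
Event 4: SEND 2->0: VV[2][2]++ -> VV[2]=[1, 0, 4], msg_vec=[1, 0, 4]; VV[0]=max(VV[0],msg_vec) then VV[0][0]++ -> VV[0]=[2, 0, 4]
Event 5: SEND 0->1: VV[0][0]++ -> VV[0]=[3, 0, 4], msg_vec=[3, 0, 4]; VV[1]=max(VV[1],msg_vec) then VV[1][1]++ -> VV[1]=[3, 1, 4]
Event 1 stamp: [0, 0, 1]
Event 5 stamp: [3, 0, 4]
[0, 0, 1] <= [3, 0, 4]? True
[3, 0, 4] <= [0, 0, 1]? False
Relation: before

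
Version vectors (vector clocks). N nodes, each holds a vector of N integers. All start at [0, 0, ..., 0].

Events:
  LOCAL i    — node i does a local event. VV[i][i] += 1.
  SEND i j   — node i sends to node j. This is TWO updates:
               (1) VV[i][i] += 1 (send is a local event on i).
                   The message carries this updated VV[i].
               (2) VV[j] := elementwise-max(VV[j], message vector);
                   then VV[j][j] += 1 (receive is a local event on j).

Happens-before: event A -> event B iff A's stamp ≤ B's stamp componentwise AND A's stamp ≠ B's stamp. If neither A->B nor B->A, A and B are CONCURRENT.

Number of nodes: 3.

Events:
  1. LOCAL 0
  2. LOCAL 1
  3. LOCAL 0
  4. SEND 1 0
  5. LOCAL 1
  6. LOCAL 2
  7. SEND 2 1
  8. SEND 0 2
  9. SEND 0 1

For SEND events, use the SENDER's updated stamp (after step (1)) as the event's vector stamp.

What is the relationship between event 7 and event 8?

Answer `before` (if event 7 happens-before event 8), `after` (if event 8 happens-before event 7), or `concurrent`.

Answer: concurrent

Derivation:
Initial: VV[0]=[0, 0, 0]
Initial: VV[1]=[0, 0, 0]
Initial: VV[2]=[0, 0, 0]
Event 1: LOCAL 0: VV[0][0]++ -> VV[0]=[1, 0, 0]
Event 2: LOCAL 1: VV[1][1]++ -> VV[1]=[0, 1, 0]
Event 3: LOCAL 0: VV[0][0]++ -> VV[0]=[2, 0, 0]
Event 4: SEND 1->0: VV[1][1]++ -> VV[1]=[0, 2, 0], msg_vec=[0, 2, 0]; VV[0]=max(VV[0],msg_vec) then VV[0][0]++ -> VV[0]=[3, 2, 0]
Event 5: LOCAL 1: VV[1][1]++ -> VV[1]=[0, 3, 0]
Event 6: LOCAL 2: VV[2][2]++ -> VV[2]=[0, 0, 1]
Event 7: SEND 2->1: VV[2][2]++ -> VV[2]=[0, 0, 2], msg_vec=[0, 0, 2]; VV[1]=max(VV[1],msg_vec) then VV[1][1]++ -> VV[1]=[0, 4, 2]
Event 8: SEND 0->2: VV[0][0]++ -> VV[0]=[4, 2, 0], msg_vec=[4, 2, 0]; VV[2]=max(VV[2],msg_vec) then VV[2][2]++ -> VV[2]=[4, 2, 3]
Event 9: SEND 0->1: VV[0][0]++ -> VV[0]=[5, 2, 0], msg_vec=[5, 2, 0]; VV[1]=max(VV[1],msg_vec) then VV[1][1]++ -> VV[1]=[5, 5, 2]
Event 7 stamp: [0, 0, 2]
Event 8 stamp: [4, 2, 0]
[0, 0, 2] <= [4, 2, 0]? False
[4, 2, 0] <= [0, 0, 2]? False
Relation: concurrent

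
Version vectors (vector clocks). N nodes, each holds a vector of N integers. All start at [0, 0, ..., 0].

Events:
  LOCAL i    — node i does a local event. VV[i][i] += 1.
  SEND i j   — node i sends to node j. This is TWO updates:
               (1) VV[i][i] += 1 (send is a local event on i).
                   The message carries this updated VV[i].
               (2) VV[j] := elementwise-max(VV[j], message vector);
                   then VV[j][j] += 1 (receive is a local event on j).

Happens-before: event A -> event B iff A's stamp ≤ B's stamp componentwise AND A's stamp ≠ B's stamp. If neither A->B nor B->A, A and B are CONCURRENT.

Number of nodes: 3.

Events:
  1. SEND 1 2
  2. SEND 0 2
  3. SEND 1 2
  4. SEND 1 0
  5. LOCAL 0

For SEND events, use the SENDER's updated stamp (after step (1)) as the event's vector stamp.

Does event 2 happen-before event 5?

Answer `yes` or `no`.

Answer: yes

Derivation:
Initial: VV[0]=[0, 0, 0]
Initial: VV[1]=[0, 0, 0]
Initial: VV[2]=[0, 0, 0]
Event 1: SEND 1->2: VV[1][1]++ -> VV[1]=[0, 1, 0], msg_vec=[0, 1, 0]; VV[2]=max(VV[2],msg_vec) then VV[2][2]++ -> VV[2]=[0, 1, 1]
Event 2: SEND 0->2: VV[0][0]++ -> VV[0]=[1, 0, 0], msg_vec=[1, 0, 0]; VV[2]=max(VV[2],msg_vec) then VV[2][2]++ -> VV[2]=[1, 1, 2]
Event 3: SEND 1->2: VV[1][1]++ -> VV[1]=[0, 2, 0], msg_vec=[0, 2, 0]; VV[2]=max(VV[2],msg_vec) then VV[2][2]++ -> VV[2]=[1, 2, 3]
Event 4: SEND 1->0: VV[1][1]++ -> VV[1]=[0, 3, 0], msg_vec=[0, 3, 0]; VV[0]=max(VV[0],msg_vec) then VV[0][0]++ -> VV[0]=[2, 3, 0]
Event 5: LOCAL 0: VV[0][0]++ -> VV[0]=[3, 3, 0]
Event 2 stamp: [1, 0, 0]
Event 5 stamp: [3, 3, 0]
[1, 0, 0] <= [3, 3, 0]? True. Equal? False. Happens-before: True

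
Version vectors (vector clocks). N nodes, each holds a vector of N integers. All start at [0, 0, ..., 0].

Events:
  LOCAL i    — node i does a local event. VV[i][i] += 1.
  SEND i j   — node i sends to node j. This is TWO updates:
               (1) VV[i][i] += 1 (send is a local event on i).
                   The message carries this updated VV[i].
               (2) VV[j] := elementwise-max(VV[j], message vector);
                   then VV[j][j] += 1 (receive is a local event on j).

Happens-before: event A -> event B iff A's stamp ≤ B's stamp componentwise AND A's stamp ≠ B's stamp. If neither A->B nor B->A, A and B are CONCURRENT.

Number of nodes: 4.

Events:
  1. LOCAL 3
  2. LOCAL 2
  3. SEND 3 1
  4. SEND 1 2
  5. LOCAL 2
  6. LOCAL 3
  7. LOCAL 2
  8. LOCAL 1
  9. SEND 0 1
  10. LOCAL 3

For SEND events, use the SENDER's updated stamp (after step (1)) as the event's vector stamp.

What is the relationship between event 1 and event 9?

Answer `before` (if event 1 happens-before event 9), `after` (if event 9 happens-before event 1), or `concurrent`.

Answer: concurrent

Derivation:
Initial: VV[0]=[0, 0, 0, 0]
Initial: VV[1]=[0, 0, 0, 0]
Initial: VV[2]=[0, 0, 0, 0]
Initial: VV[3]=[0, 0, 0, 0]
Event 1: LOCAL 3: VV[3][3]++ -> VV[3]=[0, 0, 0, 1]
Event 2: LOCAL 2: VV[2][2]++ -> VV[2]=[0, 0, 1, 0]
Event 3: SEND 3->1: VV[3][3]++ -> VV[3]=[0, 0, 0, 2], msg_vec=[0, 0, 0, 2]; VV[1]=max(VV[1],msg_vec) then VV[1][1]++ -> VV[1]=[0, 1, 0, 2]
Event 4: SEND 1->2: VV[1][1]++ -> VV[1]=[0, 2, 0, 2], msg_vec=[0, 2, 0, 2]; VV[2]=max(VV[2],msg_vec) then VV[2][2]++ -> VV[2]=[0, 2, 2, 2]
Event 5: LOCAL 2: VV[2][2]++ -> VV[2]=[0, 2, 3, 2]
Event 6: LOCAL 3: VV[3][3]++ -> VV[3]=[0, 0, 0, 3]
Event 7: LOCAL 2: VV[2][2]++ -> VV[2]=[0, 2, 4, 2]
Event 8: LOCAL 1: VV[1][1]++ -> VV[1]=[0, 3, 0, 2]
Event 9: SEND 0->1: VV[0][0]++ -> VV[0]=[1, 0, 0, 0], msg_vec=[1, 0, 0, 0]; VV[1]=max(VV[1],msg_vec) then VV[1][1]++ -> VV[1]=[1, 4, 0, 2]
Event 10: LOCAL 3: VV[3][3]++ -> VV[3]=[0, 0, 0, 4]
Event 1 stamp: [0, 0, 0, 1]
Event 9 stamp: [1, 0, 0, 0]
[0, 0, 0, 1] <= [1, 0, 0, 0]? False
[1, 0, 0, 0] <= [0, 0, 0, 1]? False
Relation: concurrent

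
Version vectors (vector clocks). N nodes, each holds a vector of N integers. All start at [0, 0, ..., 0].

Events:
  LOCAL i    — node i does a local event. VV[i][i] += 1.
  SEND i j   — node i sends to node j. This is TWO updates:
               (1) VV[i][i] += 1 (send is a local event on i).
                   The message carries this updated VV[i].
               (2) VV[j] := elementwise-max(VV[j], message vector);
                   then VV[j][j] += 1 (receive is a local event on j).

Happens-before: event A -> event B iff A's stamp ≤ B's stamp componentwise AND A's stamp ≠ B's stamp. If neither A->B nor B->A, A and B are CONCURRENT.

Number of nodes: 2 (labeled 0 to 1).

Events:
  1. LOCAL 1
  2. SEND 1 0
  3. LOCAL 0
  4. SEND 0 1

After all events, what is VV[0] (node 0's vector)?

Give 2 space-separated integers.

Answer: 3 2

Derivation:
Initial: VV[0]=[0, 0]
Initial: VV[1]=[0, 0]
Event 1: LOCAL 1: VV[1][1]++ -> VV[1]=[0, 1]
Event 2: SEND 1->0: VV[1][1]++ -> VV[1]=[0, 2], msg_vec=[0, 2]; VV[0]=max(VV[0],msg_vec) then VV[0][0]++ -> VV[0]=[1, 2]
Event 3: LOCAL 0: VV[0][0]++ -> VV[0]=[2, 2]
Event 4: SEND 0->1: VV[0][0]++ -> VV[0]=[3, 2], msg_vec=[3, 2]; VV[1]=max(VV[1],msg_vec) then VV[1][1]++ -> VV[1]=[3, 3]
Final vectors: VV[0]=[3, 2]; VV[1]=[3, 3]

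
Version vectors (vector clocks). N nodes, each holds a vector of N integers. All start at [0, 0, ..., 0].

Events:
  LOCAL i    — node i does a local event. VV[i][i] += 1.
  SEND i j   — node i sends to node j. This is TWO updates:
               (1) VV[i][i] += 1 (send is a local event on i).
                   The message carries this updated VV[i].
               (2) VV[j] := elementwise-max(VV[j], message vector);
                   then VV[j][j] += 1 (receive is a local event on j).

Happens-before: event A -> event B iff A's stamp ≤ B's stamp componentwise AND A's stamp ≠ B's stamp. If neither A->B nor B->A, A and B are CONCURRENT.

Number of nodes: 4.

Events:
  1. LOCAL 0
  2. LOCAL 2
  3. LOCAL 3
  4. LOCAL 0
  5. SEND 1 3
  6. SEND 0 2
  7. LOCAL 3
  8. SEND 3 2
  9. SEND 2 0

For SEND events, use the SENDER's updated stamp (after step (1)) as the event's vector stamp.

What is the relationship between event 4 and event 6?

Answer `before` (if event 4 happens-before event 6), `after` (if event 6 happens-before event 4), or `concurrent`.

Answer: before

Derivation:
Initial: VV[0]=[0, 0, 0, 0]
Initial: VV[1]=[0, 0, 0, 0]
Initial: VV[2]=[0, 0, 0, 0]
Initial: VV[3]=[0, 0, 0, 0]
Event 1: LOCAL 0: VV[0][0]++ -> VV[0]=[1, 0, 0, 0]
Event 2: LOCAL 2: VV[2][2]++ -> VV[2]=[0, 0, 1, 0]
Event 3: LOCAL 3: VV[3][3]++ -> VV[3]=[0, 0, 0, 1]
Event 4: LOCAL 0: VV[0][0]++ -> VV[0]=[2, 0, 0, 0]
Event 5: SEND 1->3: VV[1][1]++ -> VV[1]=[0, 1, 0, 0], msg_vec=[0, 1, 0, 0]; VV[3]=max(VV[3],msg_vec) then VV[3][3]++ -> VV[3]=[0, 1, 0, 2]
Event 6: SEND 0->2: VV[0][0]++ -> VV[0]=[3, 0, 0, 0], msg_vec=[3, 0, 0, 0]; VV[2]=max(VV[2],msg_vec) then VV[2][2]++ -> VV[2]=[3, 0, 2, 0]
Event 7: LOCAL 3: VV[3][3]++ -> VV[3]=[0, 1, 0, 3]
Event 8: SEND 3->2: VV[3][3]++ -> VV[3]=[0, 1, 0, 4], msg_vec=[0, 1, 0, 4]; VV[2]=max(VV[2],msg_vec) then VV[2][2]++ -> VV[2]=[3, 1, 3, 4]
Event 9: SEND 2->0: VV[2][2]++ -> VV[2]=[3, 1, 4, 4], msg_vec=[3, 1, 4, 4]; VV[0]=max(VV[0],msg_vec) then VV[0][0]++ -> VV[0]=[4, 1, 4, 4]
Event 4 stamp: [2, 0, 0, 0]
Event 6 stamp: [3, 0, 0, 0]
[2, 0, 0, 0] <= [3, 0, 0, 0]? True
[3, 0, 0, 0] <= [2, 0, 0, 0]? False
Relation: before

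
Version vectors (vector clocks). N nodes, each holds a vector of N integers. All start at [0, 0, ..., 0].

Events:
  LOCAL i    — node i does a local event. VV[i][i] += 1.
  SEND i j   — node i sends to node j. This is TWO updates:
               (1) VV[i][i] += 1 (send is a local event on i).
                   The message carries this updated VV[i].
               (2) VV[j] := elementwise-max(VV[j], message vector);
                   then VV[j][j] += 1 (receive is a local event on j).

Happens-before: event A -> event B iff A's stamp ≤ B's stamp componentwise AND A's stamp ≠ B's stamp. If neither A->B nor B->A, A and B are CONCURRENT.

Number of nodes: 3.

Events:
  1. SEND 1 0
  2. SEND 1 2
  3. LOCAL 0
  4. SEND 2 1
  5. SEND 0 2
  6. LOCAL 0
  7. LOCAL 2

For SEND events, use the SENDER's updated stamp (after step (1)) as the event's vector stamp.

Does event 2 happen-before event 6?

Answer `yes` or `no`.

Answer: no

Derivation:
Initial: VV[0]=[0, 0, 0]
Initial: VV[1]=[0, 0, 0]
Initial: VV[2]=[0, 0, 0]
Event 1: SEND 1->0: VV[1][1]++ -> VV[1]=[0, 1, 0], msg_vec=[0, 1, 0]; VV[0]=max(VV[0],msg_vec) then VV[0][0]++ -> VV[0]=[1, 1, 0]
Event 2: SEND 1->2: VV[1][1]++ -> VV[1]=[0, 2, 0], msg_vec=[0, 2, 0]; VV[2]=max(VV[2],msg_vec) then VV[2][2]++ -> VV[2]=[0, 2, 1]
Event 3: LOCAL 0: VV[0][0]++ -> VV[0]=[2, 1, 0]
Event 4: SEND 2->1: VV[2][2]++ -> VV[2]=[0, 2, 2], msg_vec=[0, 2, 2]; VV[1]=max(VV[1],msg_vec) then VV[1][1]++ -> VV[1]=[0, 3, 2]
Event 5: SEND 0->2: VV[0][0]++ -> VV[0]=[3, 1, 0], msg_vec=[3, 1, 0]; VV[2]=max(VV[2],msg_vec) then VV[2][2]++ -> VV[2]=[3, 2, 3]
Event 6: LOCAL 0: VV[0][0]++ -> VV[0]=[4, 1, 0]
Event 7: LOCAL 2: VV[2][2]++ -> VV[2]=[3, 2, 4]
Event 2 stamp: [0, 2, 0]
Event 6 stamp: [4, 1, 0]
[0, 2, 0] <= [4, 1, 0]? False. Equal? False. Happens-before: False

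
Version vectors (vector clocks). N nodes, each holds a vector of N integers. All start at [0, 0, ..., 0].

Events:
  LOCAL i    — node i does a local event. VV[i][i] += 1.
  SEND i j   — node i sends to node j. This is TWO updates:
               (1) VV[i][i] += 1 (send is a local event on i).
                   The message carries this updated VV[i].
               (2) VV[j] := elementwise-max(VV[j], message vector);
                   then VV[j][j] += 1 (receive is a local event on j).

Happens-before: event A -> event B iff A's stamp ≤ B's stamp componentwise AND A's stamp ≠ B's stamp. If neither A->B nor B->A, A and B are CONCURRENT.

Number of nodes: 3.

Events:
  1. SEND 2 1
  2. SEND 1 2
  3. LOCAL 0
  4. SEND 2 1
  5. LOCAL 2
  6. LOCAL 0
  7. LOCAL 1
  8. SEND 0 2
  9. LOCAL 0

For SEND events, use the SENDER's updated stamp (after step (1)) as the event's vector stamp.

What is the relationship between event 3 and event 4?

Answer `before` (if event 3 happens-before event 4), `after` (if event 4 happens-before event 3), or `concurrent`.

Answer: concurrent

Derivation:
Initial: VV[0]=[0, 0, 0]
Initial: VV[1]=[0, 0, 0]
Initial: VV[2]=[0, 0, 0]
Event 1: SEND 2->1: VV[2][2]++ -> VV[2]=[0, 0, 1], msg_vec=[0, 0, 1]; VV[1]=max(VV[1],msg_vec) then VV[1][1]++ -> VV[1]=[0, 1, 1]
Event 2: SEND 1->2: VV[1][1]++ -> VV[1]=[0, 2, 1], msg_vec=[0, 2, 1]; VV[2]=max(VV[2],msg_vec) then VV[2][2]++ -> VV[2]=[0, 2, 2]
Event 3: LOCAL 0: VV[0][0]++ -> VV[0]=[1, 0, 0]
Event 4: SEND 2->1: VV[2][2]++ -> VV[2]=[0, 2, 3], msg_vec=[0, 2, 3]; VV[1]=max(VV[1],msg_vec) then VV[1][1]++ -> VV[1]=[0, 3, 3]
Event 5: LOCAL 2: VV[2][2]++ -> VV[2]=[0, 2, 4]
Event 6: LOCAL 0: VV[0][0]++ -> VV[0]=[2, 0, 0]
Event 7: LOCAL 1: VV[1][1]++ -> VV[1]=[0, 4, 3]
Event 8: SEND 0->2: VV[0][0]++ -> VV[0]=[3, 0, 0], msg_vec=[3, 0, 0]; VV[2]=max(VV[2],msg_vec) then VV[2][2]++ -> VV[2]=[3, 2, 5]
Event 9: LOCAL 0: VV[0][0]++ -> VV[0]=[4, 0, 0]
Event 3 stamp: [1, 0, 0]
Event 4 stamp: [0, 2, 3]
[1, 0, 0] <= [0, 2, 3]? False
[0, 2, 3] <= [1, 0, 0]? False
Relation: concurrent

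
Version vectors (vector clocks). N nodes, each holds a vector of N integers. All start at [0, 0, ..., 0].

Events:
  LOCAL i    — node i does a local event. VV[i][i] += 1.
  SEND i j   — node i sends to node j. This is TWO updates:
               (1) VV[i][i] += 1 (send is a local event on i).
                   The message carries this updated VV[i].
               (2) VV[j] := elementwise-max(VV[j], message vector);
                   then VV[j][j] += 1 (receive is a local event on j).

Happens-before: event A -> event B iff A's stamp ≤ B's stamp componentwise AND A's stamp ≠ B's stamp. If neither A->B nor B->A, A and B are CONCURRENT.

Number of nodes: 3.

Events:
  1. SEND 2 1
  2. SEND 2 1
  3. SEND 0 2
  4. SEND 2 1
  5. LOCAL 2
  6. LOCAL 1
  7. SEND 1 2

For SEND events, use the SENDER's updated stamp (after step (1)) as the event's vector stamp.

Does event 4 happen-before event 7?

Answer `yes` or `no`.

Initial: VV[0]=[0, 0, 0]
Initial: VV[1]=[0, 0, 0]
Initial: VV[2]=[0, 0, 0]
Event 1: SEND 2->1: VV[2][2]++ -> VV[2]=[0, 0, 1], msg_vec=[0, 0, 1]; VV[1]=max(VV[1],msg_vec) then VV[1][1]++ -> VV[1]=[0, 1, 1]
Event 2: SEND 2->1: VV[2][2]++ -> VV[2]=[0, 0, 2], msg_vec=[0, 0, 2]; VV[1]=max(VV[1],msg_vec) then VV[1][1]++ -> VV[1]=[0, 2, 2]
Event 3: SEND 0->2: VV[0][0]++ -> VV[0]=[1, 0, 0], msg_vec=[1, 0, 0]; VV[2]=max(VV[2],msg_vec) then VV[2][2]++ -> VV[2]=[1, 0, 3]
Event 4: SEND 2->1: VV[2][2]++ -> VV[2]=[1, 0, 4], msg_vec=[1, 0, 4]; VV[1]=max(VV[1],msg_vec) then VV[1][1]++ -> VV[1]=[1, 3, 4]
Event 5: LOCAL 2: VV[2][2]++ -> VV[2]=[1, 0, 5]
Event 6: LOCAL 1: VV[1][1]++ -> VV[1]=[1, 4, 4]
Event 7: SEND 1->2: VV[1][1]++ -> VV[1]=[1, 5, 4], msg_vec=[1, 5, 4]; VV[2]=max(VV[2],msg_vec) then VV[2][2]++ -> VV[2]=[1, 5, 6]
Event 4 stamp: [1, 0, 4]
Event 7 stamp: [1, 5, 4]
[1, 0, 4] <= [1, 5, 4]? True. Equal? False. Happens-before: True

Answer: yes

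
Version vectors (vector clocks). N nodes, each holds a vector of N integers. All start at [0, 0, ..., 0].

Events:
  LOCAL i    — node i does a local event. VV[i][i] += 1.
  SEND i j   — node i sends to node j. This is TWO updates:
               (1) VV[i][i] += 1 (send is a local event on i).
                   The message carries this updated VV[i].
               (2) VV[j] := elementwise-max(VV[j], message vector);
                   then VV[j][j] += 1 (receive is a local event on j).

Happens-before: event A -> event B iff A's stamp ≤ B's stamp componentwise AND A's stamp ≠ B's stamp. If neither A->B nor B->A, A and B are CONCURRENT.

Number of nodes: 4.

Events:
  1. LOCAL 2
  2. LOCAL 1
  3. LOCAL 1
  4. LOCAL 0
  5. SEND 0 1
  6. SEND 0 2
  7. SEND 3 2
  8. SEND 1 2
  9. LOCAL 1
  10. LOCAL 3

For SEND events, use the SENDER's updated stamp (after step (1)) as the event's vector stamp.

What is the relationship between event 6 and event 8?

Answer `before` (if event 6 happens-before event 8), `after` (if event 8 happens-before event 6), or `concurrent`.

Answer: concurrent

Derivation:
Initial: VV[0]=[0, 0, 0, 0]
Initial: VV[1]=[0, 0, 0, 0]
Initial: VV[2]=[0, 0, 0, 0]
Initial: VV[3]=[0, 0, 0, 0]
Event 1: LOCAL 2: VV[2][2]++ -> VV[2]=[0, 0, 1, 0]
Event 2: LOCAL 1: VV[1][1]++ -> VV[1]=[0, 1, 0, 0]
Event 3: LOCAL 1: VV[1][1]++ -> VV[1]=[0, 2, 0, 0]
Event 4: LOCAL 0: VV[0][0]++ -> VV[0]=[1, 0, 0, 0]
Event 5: SEND 0->1: VV[0][0]++ -> VV[0]=[2, 0, 0, 0], msg_vec=[2, 0, 0, 0]; VV[1]=max(VV[1],msg_vec) then VV[1][1]++ -> VV[1]=[2, 3, 0, 0]
Event 6: SEND 0->2: VV[0][0]++ -> VV[0]=[3, 0, 0, 0], msg_vec=[3, 0, 0, 0]; VV[2]=max(VV[2],msg_vec) then VV[2][2]++ -> VV[2]=[3, 0, 2, 0]
Event 7: SEND 3->2: VV[3][3]++ -> VV[3]=[0, 0, 0, 1], msg_vec=[0, 0, 0, 1]; VV[2]=max(VV[2],msg_vec) then VV[2][2]++ -> VV[2]=[3, 0, 3, 1]
Event 8: SEND 1->2: VV[1][1]++ -> VV[1]=[2, 4, 0, 0], msg_vec=[2, 4, 0, 0]; VV[2]=max(VV[2],msg_vec) then VV[2][2]++ -> VV[2]=[3, 4, 4, 1]
Event 9: LOCAL 1: VV[1][1]++ -> VV[1]=[2, 5, 0, 0]
Event 10: LOCAL 3: VV[3][3]++ -> VV[3]=[0, 0, 0, 2]
Event 6 stamp: [3, 0, 0, 0]
Event 8 stamp: [2, 4, 0, 0]
[3, 0, 0, 0] <= [2, 4, 0, 0]? False
[2, 4, 0, 0] <= [3, 0, 0, 0]? False
Relation: concurrent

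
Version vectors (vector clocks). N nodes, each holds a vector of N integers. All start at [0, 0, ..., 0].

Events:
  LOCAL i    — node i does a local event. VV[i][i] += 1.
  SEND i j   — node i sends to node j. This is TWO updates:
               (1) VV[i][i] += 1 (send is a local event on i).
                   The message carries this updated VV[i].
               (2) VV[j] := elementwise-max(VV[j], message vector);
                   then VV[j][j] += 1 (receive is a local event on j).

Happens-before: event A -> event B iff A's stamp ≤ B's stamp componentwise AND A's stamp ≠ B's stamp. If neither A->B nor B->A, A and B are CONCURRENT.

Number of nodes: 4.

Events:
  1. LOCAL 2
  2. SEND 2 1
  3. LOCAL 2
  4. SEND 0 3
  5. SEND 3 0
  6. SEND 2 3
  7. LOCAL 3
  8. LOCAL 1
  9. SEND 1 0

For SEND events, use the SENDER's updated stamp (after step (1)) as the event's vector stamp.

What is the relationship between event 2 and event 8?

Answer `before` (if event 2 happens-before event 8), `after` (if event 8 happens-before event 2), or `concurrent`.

Initial: VV[0]=[0, 0, 0, 0]
Initial: VV[1]=[0, 0, 0, 0]
Initial: VV[2]=[0, 0, 0, 0]
Initial: VV[3]=[0, 0, 0, 0]
Event 1: LOCAL 2: VV[2][2]++ -> VV[2]=[0, 0, 1, 0]
Event 2: SEND 2->1: VV[2][2]++ -> VV[2]=[0, 0, 2, 0], msg_vec=[0, 0, 2, 0]; VV[1]=max(VV[1],msg_vec) then VV[1][1]++ -> VV[1]=[0, 1, 2, 0]
Event 3: LOCAL 2: VV[2][2]++ -> VV[2]=[0, 0, 3, 0]
Event 4: SEND 0->3: VV[0][0]++ -> VV[0]=[1, 0, 0, 0], msg_vec=[1, 0, 0, 0]; VV[3]=max(VV[3],msg_vec) then VV[3][3]++ -> VV[3]=[1, 0, 0, 1]
Event 5: SEND 3->0: VV[3][3]++ -> VV[3]=[1, 0, 0, 2], msg_vec=[1, 0, 0, 2]; VV[0]=max(VV[0],msg_vec) then VV[0][0]++ -> VV[0]=[2, 0, 0, 2]
Event 6: SEND 2->3: VV[2][2]++ -> VV[2]=[0, 0, 4, 0], msg_vec=[0, 0, 4, 0]; VV[3]=max(VV[3],msg_vec) then VV[3][3]++ -> VV[3]=[1, 0, 4, 3]
Event 7: LOCAL 3: VV[3][3]++ -> VV[3]=[1, 0, 4, 4]
Event 8: LOCAL 1: VV[1][1]++ -> VV[1]=[0, 2, 2, 0]
Event 9: SEND 1->0: VV[1][1]++ -> VV[1]=[0, 3, 2, 0], msg_vec=[0, 3, 2, 0]; VV[0]=max(VV[0],msg_vec) then VV[0][0]++ -> VV[0]=[3, 3, 2, 2]
Event 2 stamp: [0, 0, 2, 0]
Event 8 stamp: [0, 2, 2, 0]
[0, 0, 2, 0] <= [0, 2, 2, 0]? True
[0, 2, 2, 0] <= [0, 0, 2, 0]? False
Relation: before

Answer: before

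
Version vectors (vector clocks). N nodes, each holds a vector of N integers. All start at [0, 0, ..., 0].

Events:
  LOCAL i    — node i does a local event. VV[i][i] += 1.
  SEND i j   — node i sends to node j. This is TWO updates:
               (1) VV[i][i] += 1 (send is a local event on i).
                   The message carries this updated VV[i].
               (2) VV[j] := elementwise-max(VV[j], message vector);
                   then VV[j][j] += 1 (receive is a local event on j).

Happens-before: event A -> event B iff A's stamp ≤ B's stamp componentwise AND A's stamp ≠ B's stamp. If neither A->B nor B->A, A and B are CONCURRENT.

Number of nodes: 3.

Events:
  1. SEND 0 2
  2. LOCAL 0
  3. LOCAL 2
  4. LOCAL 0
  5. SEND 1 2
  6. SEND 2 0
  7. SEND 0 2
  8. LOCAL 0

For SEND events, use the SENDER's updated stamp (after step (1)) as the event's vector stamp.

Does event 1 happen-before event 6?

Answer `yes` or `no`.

Initial: VV[0]=[0, 0, 0]
Initial: VV[1]=[0, 0, 0]
Initial: VV[2]=[0, 0, 0]
Event 1: SEND 0->2: VV[0][0]++ -> VV[0]=[1, 0, 0], msg_vec=[1, 0, 0]; VV[2]=max(VV[2],msg_vec) then VV[2][2]++ -> VV[2]=[1, 0, 1]
Event 2: LOCAL 0: VV[0][0]++ -> VV[0]=[2, 0, 0]
Event 3: LOCAL 2: VV[2][2]++ -> VV[2]=[1, 0, 2]
Event 4: LOCAL 0: VV[0][0]++ -> VV[0]=[3, 0, 0]
Event 5: SEND 1->2: VV[1][1]++ -> VV[1]=[0, 1, 0], msg_vec=[0, 1, 0]; VV[2]=max(VV[2],msg_vec) then VV[2][2]++ -> VV[2]=[1, 1, 3]
Event 6: SEND 2->0: VV[2][2]++ -> VV[2]=[1, 1, 4], msg_vec=[1, 1, 4]; VV[0]=max(VV[0],msg_vec) then VV[0][0]++ -> VV[0]=[4, 1, 4]
Event 7: SEND 0->2: VV[0][0]++ -> VV[0]=[5, 1, 4], msg_vec=[5, 1, 4]; VV[2]=max(VV[2],msg_vec) then VV[2][2]++ -> VV[2]=[5, 1, 5]
Event 8: LOCAL 0: VV[0][0]++ -> VV[0]=[6, 1, 4]
Event 1 stamp: [1, 0, 0]
Event 6 stamp: [1, 1, 4]
[1, 0, 0] <= [1, 1, 4]? True. Equal? False. Happens-before: True

Answer: yes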